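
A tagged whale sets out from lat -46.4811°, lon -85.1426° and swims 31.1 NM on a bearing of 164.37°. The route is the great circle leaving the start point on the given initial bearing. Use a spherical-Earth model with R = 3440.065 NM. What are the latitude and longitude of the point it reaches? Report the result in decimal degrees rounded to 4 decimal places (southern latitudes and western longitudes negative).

δ = 31.1/3440.065 = 0.009041 rad (0.5180°).
Converting: φ₁ = -0.811248 rad, θ = 2.868798 rad.
sin φ₂ = sin φ₁ cos δ + cos φ₁ sin δ cos θ = (-0.725147)(0.999959) + (0.688594)(0.009040)(-0.963022) = -0.731113
φ₂ = asin(-0.731113) = -0.819951 rad = -46.9797°.
For the longitude increment, Δλ = atan2( sin θ sin δ cos φ₁, cos δ − sin φ₁ sin φ₂ ) = atan2(0.001677, 0.469795) = 0.2046°.
λ₂ = -85.1426° + 0.2046° = -84.9380°.

latitude -46.9797°, longitude -84.9380°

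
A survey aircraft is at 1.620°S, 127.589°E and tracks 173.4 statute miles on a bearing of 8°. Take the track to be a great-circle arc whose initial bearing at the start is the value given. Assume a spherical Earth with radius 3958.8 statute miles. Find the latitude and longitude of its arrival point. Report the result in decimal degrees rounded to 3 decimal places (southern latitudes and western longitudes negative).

Angular distance δ = d/R = 173.4 / 3958.8 = 0.043801 rad.
With φ₁ = -1.620° = -0.028274 rad and θ = 8° = 0.139626 rad:
sin φ₂ = sin φ₁ cos δ + cos φ₁ sin δ cos θ = (-0.028271)(0.999041) + (0.999600)(0.043787)(0.990268) = 0.015100
φ₂ = asin(0.015100) = 0.015101 rad = 0.865°.
Δλ = atan2( sin θ sin δ cos φ₁ , cos δ − sin φ₁ sin φ₂ ) = atan2(0.006092, 0.999468) = 0.006095 rad = 0.349°.
λ₂ = λ₁ + Δλ = 127.938°.

latitude 0.865°, longitude 127.938°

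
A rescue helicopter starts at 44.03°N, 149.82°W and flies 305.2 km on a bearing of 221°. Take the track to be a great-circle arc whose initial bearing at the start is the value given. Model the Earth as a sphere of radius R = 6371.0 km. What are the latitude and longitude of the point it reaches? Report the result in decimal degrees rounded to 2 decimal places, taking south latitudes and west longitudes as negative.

latitude 41.93°, longitude -152.24°

Central angle δ = d/R = 0.047905 rad.
Start latitude φ₁ = 0.768468 rad; initial bearing θ = 3.857178 rad.
Destination latitude: φ₂ = arcsin( sin φ₁ cos δ + cos φ₁ sin δ cos θ ) = arcsin(0.668254) = 41.93°.
Δλ = atan2( sin θ sin δ cos φ₁ , cos δ − sin φ₁ sin φ₂ ) = atan2(-0.022587, 0.534393) = -0.042242 rad = -2.42°.
Hence λ₂ = -149.82° + -2.42° = -152.24°.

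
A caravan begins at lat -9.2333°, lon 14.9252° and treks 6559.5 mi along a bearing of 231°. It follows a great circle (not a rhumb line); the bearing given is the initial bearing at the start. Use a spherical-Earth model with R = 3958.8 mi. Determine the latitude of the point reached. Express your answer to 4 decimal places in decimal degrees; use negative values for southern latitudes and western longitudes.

Angular distance δ = d/R = 6559.5 / 3958.8 = 1.656941 rad.
Converting: φ₁ = -0.161151 rad, θ = 4.031711 rad.
sin φ₂ = sin φ₁ cos δ + cos φ₁ sin δ cos θ = (-0.160455)(-0.086039) + (0.987043)(0.996292)(-0.629320) = -0.605058
φ₂ = asin(-0.605058) = -0.649838 rad = -37.2330°.
For the longitude increment, Δλ = atan2( sin θ sin δ cos φ₁, cos δ − sin φ₁ sin φ₂ ) = atan2(-0.764232, -0.183123) = -103.4750°.
λ₂ = 14.9252° + -103.4750° = -88.5498°.

latitude -37.2330°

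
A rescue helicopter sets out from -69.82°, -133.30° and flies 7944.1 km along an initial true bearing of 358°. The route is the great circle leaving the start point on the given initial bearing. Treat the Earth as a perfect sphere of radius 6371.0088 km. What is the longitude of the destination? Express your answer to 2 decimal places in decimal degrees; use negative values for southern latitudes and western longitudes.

longitude -135.20°

δ = 7944.1/6371.0088 = 1.246914 rad (71.4429°).
Converting: φ₁ = -1.218589 rad, θ = 6.248279 rad.
Destination latitude: φ₂ = arcsin( sin φ₁ cos δ + cos φ₁ sin δ cos θ ) = arcsin(0.028122) = 1.61°.
For the longitude increment, Δλ = atan2( sin θ sin δ cos φ₁, cos δ − sin φ₁ sin φ₂ ) = atan2(-0.011413, 0.344645) = -1.90°.
λ₂ = λ₁ + Δλ = -135.20°.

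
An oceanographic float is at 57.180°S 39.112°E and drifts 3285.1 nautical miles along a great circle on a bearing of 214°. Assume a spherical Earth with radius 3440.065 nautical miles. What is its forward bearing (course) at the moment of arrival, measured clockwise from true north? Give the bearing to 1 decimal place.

final bearing 324.6°

δ = 3285.1/3440.065 = 0.954953 rad (54.7148°).
Converting: φ₁ = -0.997979 rad, θ = 3.735005 rad.
sin φ₂ = sin φ₁ cos δ + cos φ₁ sin δ cos θ = (-0.840377)(0.577647) + (0.542002)(0.816287)(-0.829038) = -0.852232
φ₂ = asin(-0.852232) = -1.020236 rad = -58.455°.
Δλ = atan2( sin θ sin δ cos φ₁ , cos δ − sin φ₁ sin φ₂ ) = atan2(-0.247403, -0.138549) = -2.081295 rad = -119.249°.
λ₂ = 39.112° + -119.249° = -80.137°.
The forward bearing on arrival equals the back-azimuth from the destination plus 180°.
Back-azimuth from P₂ (-58.5°, -80.1°) to P₁ (-57.2°, 39.1°), with Δλ' = λ₁ − λ₂ = 119.2°: atan2( sin Δλ' cos φ₁ , cos φ₂ sin φ₁ − sin φ₂ cos φ₁ cos Δλ' ) = 144.6°.
Final bearing = (144.6° + 180°) mod 360° = 324.6°.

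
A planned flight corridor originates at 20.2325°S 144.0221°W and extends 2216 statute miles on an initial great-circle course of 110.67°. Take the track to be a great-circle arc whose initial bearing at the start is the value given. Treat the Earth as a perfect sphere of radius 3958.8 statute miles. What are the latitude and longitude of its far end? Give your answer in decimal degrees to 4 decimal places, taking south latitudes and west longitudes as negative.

Central angle δ = d/R = 0.559766 rad.
Converting: φ₁ = -0.353124 rad, θ = 1.931556 rad.
Destination latitude: φ₂ = arcsin( sin φ₁ cos δ + cos φ₁ sin δ cos θ ) = arcsin(-0.468915) = -27.9639°.
Then Δλ = atan2(0.466153, 0.685214) = 0.597383 rad, from sin θ sin δ cos φ₁ over cos δ − sin φ₁ sin φ₂.
λ₂ = λ₁ + Δλ = -109.7946°.

latitude -27.9639°, longitude -109.7946°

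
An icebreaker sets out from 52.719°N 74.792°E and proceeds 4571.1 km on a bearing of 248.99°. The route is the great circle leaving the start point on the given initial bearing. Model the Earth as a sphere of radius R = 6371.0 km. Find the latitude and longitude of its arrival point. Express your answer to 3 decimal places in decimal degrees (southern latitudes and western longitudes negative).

δ = 4571.1/6371 = 0.717485 rad (41.1089°).
Converting: φ₁ = 0.920120 rad, θ = 4.345695 rad.
sin φ₂ = sin φ₁ cos δ + cos φ₁ sin δ cos θ = (0.795674)(0.753461) + (0.605725)(0.657492)(-0.358531) = 0.456722
φ₂ = asin(0.456722) = 0.474307 rad = 27.176°.
Then Δλ = atan2(-0.371782, 0.390060) = -0.761411 rad, from sin θ sin δ cos φ₁ over cos δ − sin φ₁ sin φ₂.
λ₂ = λ₁ + Δλ = 31.166°.

latitude 27.176°, longitude 31.166°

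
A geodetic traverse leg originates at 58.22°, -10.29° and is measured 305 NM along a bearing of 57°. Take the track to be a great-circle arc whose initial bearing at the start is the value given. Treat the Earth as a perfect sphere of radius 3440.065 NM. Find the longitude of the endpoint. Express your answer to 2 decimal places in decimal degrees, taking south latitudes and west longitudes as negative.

longitude -1.56°

Central angle δ = d/R = 0.088661 rad.
Start latitude φ₁ = 1.016131 rad; initial bearing θ = 0.994838 rad.
sin φ₂ = sin φ₁ cos δ + cos φ₁ sin δ cos θ = (0.850077)(0.996072) + (0.526659)(0.088545)(0.544639) = 0.872136
φ₂ = asin(0.872136) = 1.059551 rad = 60.71°.
For the longitude increment, Δλ = atan2( sin θ sin δ cos φ₁, cos δ − sin φ₁ sin φ₂ ) = atan2(0.039110, 0.254690) = 8.73°.
λ₂ = -10.29° + 8.73° = -1.56°.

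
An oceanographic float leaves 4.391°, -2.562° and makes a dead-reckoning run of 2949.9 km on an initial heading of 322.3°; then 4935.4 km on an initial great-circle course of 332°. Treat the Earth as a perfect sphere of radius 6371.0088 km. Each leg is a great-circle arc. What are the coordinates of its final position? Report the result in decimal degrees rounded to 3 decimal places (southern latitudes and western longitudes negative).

Apply the spherical direct solution leg by leg, carrying full precision between legs.
Leg 1: from (4.391°, -2.562°), δ = 2949.9/6371.0088 = 0.463019 rad, θ = 322.3° → φ = 24.889°, λ = -20.086°.
Leg 2: from (24.889°, -20.086°), δ = 4935.4/6371.0088 = 0.774665 rad, θ = 332° → φ = 59.431°, λ = -60.303°.

latitude 59.431°, longitude -60.303°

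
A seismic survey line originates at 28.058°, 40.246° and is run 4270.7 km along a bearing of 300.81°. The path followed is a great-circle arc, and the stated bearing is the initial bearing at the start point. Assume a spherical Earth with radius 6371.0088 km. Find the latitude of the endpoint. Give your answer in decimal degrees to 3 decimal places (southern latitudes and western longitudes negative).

latitude 40.495°

δ = 4270.7/6371.0088 = 0.670333 rad (38.4073°).
Start latitude φ₁ = 0.489704 rad; initial bearing θ = 5.250125 rad.
Destination latitude: φ₂ = arcsin( sin φ₁ cos δ + cos φ₁ sin δ cos θ ) = arcsin(0.649386) = 40.495°.
Then Δλ = atan2(-0.470861, 0.478166) = -0.777701 rad, from sin θ sin δ cos φ₁ over cos δ − sin φ₁ sin φ₂.
Hence λ₂ = 40.246° + -44.559° = -4.313°.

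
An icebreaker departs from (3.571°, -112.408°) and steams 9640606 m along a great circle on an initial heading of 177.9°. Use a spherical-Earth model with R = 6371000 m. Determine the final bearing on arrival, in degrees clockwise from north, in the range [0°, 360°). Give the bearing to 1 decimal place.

Angular distance δ = d/R = 9640606 / 6371000 = 1.513201 rad.
With φ₁ = 3.571° = 0.062326 rad and θ = 177.9° = 3.104941 rad:
sin φ₂ = sin φ₁ cos δ + cos φ₁ sin δ cos θ = (0.062285)(0.057563) + (0.998058)(0.998342)(-0.999328) = -0.992149
φ₂ = asin(-0.992149) = -1.445406 rad = -82.816°.
For the longitude increment, Δλ = atan2( sin θ sin δ cos φ₁, cos δ − sin φ₁ sin φ₂ ) = atan2(0.036512, 0.119359) = 17.009°.
λ₂ = λ₁ + Δλ = -95.399°.
The forward bearing on arrival equals the back-azimuth from the destination plus 180°.
Back-azimuth from P₂ (-82.8°, -95.4°) to P₁ (3.6°, -112.4°), with Δλ' = λ₁ − λ₂ = -17.0°: atan2( sin Δλ' cos φ₁ , cos φ₂ sin φ₁ − sin φ₂ cos φ₁ cos Δλ' ) = 343.0°.
Final bearing = (343.0° + 180°) mod 360° = 163.0°.

final bearing 163.0°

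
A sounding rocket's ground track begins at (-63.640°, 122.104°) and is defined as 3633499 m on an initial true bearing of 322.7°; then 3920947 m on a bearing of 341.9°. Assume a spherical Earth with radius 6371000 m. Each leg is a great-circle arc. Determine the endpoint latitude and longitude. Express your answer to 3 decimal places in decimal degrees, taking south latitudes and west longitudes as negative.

Apply the spherical direct solution leg by leg, carrying full precision between legs.
Leg 1: from (-63.640°, 122.104°), δ = 3633499/6371000 = 0.570318 rad, θ = 322.7° → φ = -34.299°, λ = 98.773°.
Leg 2: from (-34.299°, 98.773°), δ = 3920947/6371000 = 0.615437 rad, θ = 341.9° → φ = -0.390°, λ = 88.440°.

latitude -0.390°, longitude 88.440°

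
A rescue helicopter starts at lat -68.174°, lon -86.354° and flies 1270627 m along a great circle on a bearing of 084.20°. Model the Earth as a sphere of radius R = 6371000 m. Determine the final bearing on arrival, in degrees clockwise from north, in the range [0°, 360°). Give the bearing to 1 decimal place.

δ = 1270627/6371000 = 0.199439 rad (11.4270°).
Converting: φ₁ = -1.189861 rad, θ = 1.469567 rad.
Applying the spherical law of cosines for sides, sin φ₂ = sin φ₁ cos δ + cos φ₁ sin δ cos θ = -0.902472, so φ₂ = -64.485°.
Δλ = atan2( sin θ sin δ cos φ₁ , cos δ − sin φ₁ sin φ₂ ) = atan2(0.073282, 0.142397) = 0.475282 rad = 27.232°.
λ₂ = -86.354° + 27.232° = -59.122°.
The forward bearing on arrival equals the back-azimuth from the destination plus 180°.
Back-azimuth from P₂ (-64.5°, -59.1°) to P₁ (-68.2°, -86.4°), with Δλ' = λ₁ − λ₂ = -27.2°: atan2( sin Δλ' cos φ₁ , cos φ₂ sin φ₁ − sin φ₂ cos φ₁ cos Δλ' ) = 239.2°.
Final bearing = (239.2° + 180°) mod 360° = 59.2°.

final bearing 59.2°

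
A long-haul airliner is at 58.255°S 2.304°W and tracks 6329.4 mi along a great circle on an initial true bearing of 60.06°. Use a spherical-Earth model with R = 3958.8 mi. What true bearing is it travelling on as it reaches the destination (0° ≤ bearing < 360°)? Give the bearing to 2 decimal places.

final bearing 28.41°

Central angle δ = d/R = 1.598818 rad.
Converting: φ₁ = -1.016742 rad, θ = 1.048245 rad.
Destination latitude: φ₂ = arcsin( sin φ₁ cos δ + cos φ₁ sin δ cos θ ) = arcsin(0.286316) = 16.638°.
Δλ = atan2( sin θ sin δ cos φ₁ , cos δ − sin φ₁ sin φ₂ ) = atan2(0.455747, 0.215465) = 1.129167 rad = 64.696°.
Hence λ₂ = -2.304° + 64.696° = 62.392°.
The forward bearing on arrival equals the back-azimuth from the destination plus 180°.
Back-azimuth from P₂ (16.64°, 62.39°) to P₁ (-58.26°, -2.30°), with Δλ' = λ₁ − λ₂ = -64.70°: atan2( sin Δλ' cos φ₁ , cos φ₂ sin φ₁ − sin φ₂ cos φ₁ cos Δλ' ) = 208.41°.
Final bearing = (208.41° + 180°) mod 360° = 28.41°.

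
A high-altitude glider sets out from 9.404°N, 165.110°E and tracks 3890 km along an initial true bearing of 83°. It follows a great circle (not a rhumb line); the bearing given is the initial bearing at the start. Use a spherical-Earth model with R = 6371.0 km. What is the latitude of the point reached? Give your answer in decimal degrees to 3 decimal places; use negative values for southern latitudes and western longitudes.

latitude 11.701°

δ = 3890/6371 = 0.610579 rad (34.9836°).
Converting: φ₁ = 0.164131 rad, θ = 1.448623 rad.
Applying the spherical law of cosines for sides, sin φ₂ = sin φ₁ cos δ + cos φ₁ sin δ cos θ = 0.202806, so φ₂ = 11.701°.
For the longitude increment, Δλ = atan2( sin θ sin δ cos φ₁, cos δ − sin φ₁ sin φ₂ ) = atan2(0.561421, 0.786179) = 35.531°.
λ₂ = 165.110° + 35.531° = 200.641°, normalized to (−180°, 180°] → -159.359°.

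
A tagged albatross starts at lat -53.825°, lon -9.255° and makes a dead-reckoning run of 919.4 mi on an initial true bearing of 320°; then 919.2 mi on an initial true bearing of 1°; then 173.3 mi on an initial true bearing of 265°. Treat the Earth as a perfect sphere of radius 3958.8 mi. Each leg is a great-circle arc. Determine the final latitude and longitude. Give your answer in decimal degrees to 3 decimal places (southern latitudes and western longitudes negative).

latitude -29.845°, longitude -23.534°

Apply the spherical direct solution leg by leg, carrying full precision between legs.
Leg 1: from (-53.825°, -9.255°), δ = 919.4/3958.8 = 0.232242 rad, θ = 320° → φ = -42.959°, λ = -20.918°.
Leg 2: from (-42.959°, -20.918°), δ = 919.2/3958.8 = 0.232192 rad, θ = 1° → φ = -29.657°, λ = -20.653°.
Leg 3: from (-29.657°, -20.653°), δ = 173.3/3958.8 = 0.043776 rad, θ = 265° → φ = -29.845°, λ = -23.534°.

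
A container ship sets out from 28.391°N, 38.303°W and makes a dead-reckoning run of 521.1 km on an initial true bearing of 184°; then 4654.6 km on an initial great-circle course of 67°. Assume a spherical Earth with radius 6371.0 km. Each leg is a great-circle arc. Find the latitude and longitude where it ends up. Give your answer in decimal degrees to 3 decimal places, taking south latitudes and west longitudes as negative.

Apply the spherical direct solution leg by leg, carrying full precision between legs.
Leg 1: from (28.391°, -38.303°), δ = 521.1/6371 = 0.081792 rad, θ = 184° → φ = 23.716°, λ = -38.660°.
Leg 2: from (23.716°, -38.660°), δ = 4654.6/6371 = 0.730592 rad, θ = 67° → φ = 32.566°, λ = 8.131°.

latitude 32.566°, longitude 8.131°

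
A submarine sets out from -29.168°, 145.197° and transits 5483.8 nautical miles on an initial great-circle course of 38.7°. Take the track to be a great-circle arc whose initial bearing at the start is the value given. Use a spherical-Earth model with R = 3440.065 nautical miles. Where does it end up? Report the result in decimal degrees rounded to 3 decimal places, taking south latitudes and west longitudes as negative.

Angular distance δ = d/R = 5483.8 / 3440.065 = 1.594098 rad.
Converting: φ₁ = -0.509078 rad, θ = 0.675442 rad.
Destination latitude: φ₂ = arcsin( sin φ₁ cos δ + cos φ₁ sin δ cos θ ) = arcsin(0.692638) = 43.839°.
For the longitude increment, Δλ = atan2( sin θ sin δ cos φ₁, cos δ − sin φ₁ sin φ₂ ) = atan2(0.545810, 0.314273) = 60.067°.
λ₂ = 145.197° + 60.067° = 205.264°, normalized to (−180°, 180°] → -154.736°.

latitude 43.839°, longitude -154.736°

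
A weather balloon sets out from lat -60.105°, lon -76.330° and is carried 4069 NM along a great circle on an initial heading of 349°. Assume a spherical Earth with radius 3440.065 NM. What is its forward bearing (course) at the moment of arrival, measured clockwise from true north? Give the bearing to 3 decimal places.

δ = 4069/3440.065 = 1.182826 rad (67.7710°).
Converting: φ₁ = -1.049030 rad, θ = 6.091199 rad.
Applying the spherical law of cosines for sides, sin φ₂ = sin φ₁ cos δ + cos φ₁ sin δ cos θ = 0.124921, so φ₂ = 7.176°.
For the longitude increment, Δλ = atan2( sin θ sin δ cos φ₁, cos δ − sin φ₁ sin φ₂ ) = atan2(-0.088033, 0.486609) = -10.255°.
λ₂ = λ₁ + Δλ = -86.585°.
The forward bearing on arrival equals the back-azimuth from the destination plus 180°.
Back-azimuth from P₂ (7.176°, -86.585°) to P₁ (-60.105°, -76.330°), with Δλ' = λ₁ − λ₂ = 10.255°: atan2( sin Δλ' cos φ₁ , cos φ₂ sin φ₁ − sin φ₂ cos φ₁ cos Δλ' ) = 174.500°.
Final bearing = (174.500° + 180°) mod 360° = 354.500°.

final bearing 354.500°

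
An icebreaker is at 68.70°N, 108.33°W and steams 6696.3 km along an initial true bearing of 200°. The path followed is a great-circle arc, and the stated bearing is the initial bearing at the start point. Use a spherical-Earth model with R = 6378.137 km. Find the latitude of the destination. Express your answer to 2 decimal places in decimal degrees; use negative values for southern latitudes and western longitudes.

The arc subtends δ = 6696.3/6378.137 = 1.049883 rad at the centre.
Converting: φ₁ = 1.199041 rad, θ = 3.490659 rad.
Destination latitude: φ₂ = arcsin( sin φ₁ cos δ + cos φ₁ sin δ cos θ ) = arcsin(0.167606) = 9.65°.
Δλ = atan2( sin θ sin δ cos φ₁ , cos δ − sin φ₁ sin φ₂ ) = atan2(-0.107761, 0.341515) = -0.305650 rad = -17.51°.
Hence λ₂ = -108.33° + -17.51° = -125.84°.

latitude 9.65°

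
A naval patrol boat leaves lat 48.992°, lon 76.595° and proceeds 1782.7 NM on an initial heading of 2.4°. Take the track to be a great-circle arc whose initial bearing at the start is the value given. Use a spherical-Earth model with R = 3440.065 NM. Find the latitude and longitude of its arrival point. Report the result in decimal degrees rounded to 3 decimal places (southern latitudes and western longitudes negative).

δ = 1782.7/3440.065 = 0.518217 rad (29.6916°).
Start latitude φ₁ = 0.855072 rad; initial bearing θ = 0.041888 rad.
Destination latitude: φ₂ = arcsin( sin φ₁ cos δ + cos φ₁ sin δ cos θ ) = arcsin(0.980274) = 78.601°.
Then Δλ = atan2(0.013610, 0.128972) = 0.105141 rad, from sin θ sin δ cos φ₁ over cos δ − sin φ₁ sin φ₂.
Hence λ₂ = 76.595° + 6.024° = 82.619°.

latitude 78.601°, longitude 82.619°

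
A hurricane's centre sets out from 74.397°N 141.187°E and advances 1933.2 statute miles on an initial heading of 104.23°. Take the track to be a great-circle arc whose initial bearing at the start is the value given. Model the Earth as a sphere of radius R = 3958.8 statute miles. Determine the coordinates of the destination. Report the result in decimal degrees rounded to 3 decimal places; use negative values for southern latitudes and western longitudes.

δ = 1933.2/3958.8 = 0.488330 rad (27.9792°).
Converting: φ₁ = 1.298473 rad, θ = 1.819157 rad.
Destination latitude: φ₂ = arcsin( sin φ₁ cos δ + cos φ₁ sin δ cos θ ) = arcsin(0.819555) = 55.040°.
Then Δλ = atan2(0.122316, 0.093765) = 0.916769 rad, from sin θ sin δ cos φ₁ over cos δ − sin φ₁ sin φ₂.
λ₂ = 141.187° + 52.527° = 193.714°, normalized to (−180°, 180°] → -166.286°.

latitude 55.040°, longitude -166.286°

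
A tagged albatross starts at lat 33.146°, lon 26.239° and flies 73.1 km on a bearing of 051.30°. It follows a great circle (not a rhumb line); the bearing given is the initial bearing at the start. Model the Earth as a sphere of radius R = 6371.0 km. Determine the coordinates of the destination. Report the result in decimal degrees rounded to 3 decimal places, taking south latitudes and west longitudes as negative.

The arc subtends δ = 73.1/6371 = 0.011474 rad at the centre.
Converting: φ₁ = 0.578507 rad, θ = 0.895354 rad.
Applying the spherical law of cosines for sides, sin φ₂ = sin φ₁ cos δ + cos φ₁ sin δ cos θ = 0.552745, so φ₂ = 33.556°.
Then Δλ = atan2(0.007497, 0.697707) = 0.010745 rad, from sin θ sin δ cos φ₁ over cos δ − sin φ₁ sin φ₂.
λ₂ = 26.239° + 0.616° = 26.855°.

latitude 33.556°, longitude 26.855°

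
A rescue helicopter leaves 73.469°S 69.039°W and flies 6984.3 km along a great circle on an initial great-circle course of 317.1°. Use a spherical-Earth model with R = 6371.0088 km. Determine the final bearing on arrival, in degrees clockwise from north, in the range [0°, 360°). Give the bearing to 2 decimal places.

final bearing 348.45°

The arc subtends δ = 6984.3/6371.0088 = 1.096263 rad at the centre.
With φ₁ = -73.469° = -1.282276 rad and θ = 317.1° = 5.534439 rad:
Applying the spherical law of cosines for sides, sin φ₂ = sin φ₁ cos δ + cos φ₁ sin δ cos θ = -0.252634, so φ₂ = -14.633°.
Δλ = atan2( sin θ sin δ cos φ₁ , cos δ − sin φ₁ sin φ₂ ) = atan2(-0.172287, 0.214732) = -0.676163 rad = -38.741°.
λ₂ = -69.039° + -38.741° = -107.780°.
The forward bearing on arrival equals the back-azimuth from the destination plus 180°.
Back-azimuth from P₂ (-14.63°, -107.78°) to P₁ (-73.47°, -69.04°), with Δλ' = λ₁ − λ₂ = 38.74°: atan2( sin Δλ' cos φ₁ , cos φ₂ sin φ₁ − sin φ₂ cos φ₁ cos Δλ' ) = 168.45°.
Final bearing = (168.45° + 180°) mod 360° = 348.45°.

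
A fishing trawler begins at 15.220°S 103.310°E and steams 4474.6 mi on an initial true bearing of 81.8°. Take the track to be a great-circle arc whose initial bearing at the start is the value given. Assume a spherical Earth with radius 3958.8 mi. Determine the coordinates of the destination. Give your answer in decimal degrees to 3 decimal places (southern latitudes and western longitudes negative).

latitude 0.719°, longitude 166.865°

Central angle δ = d/R = 1.130292 rad.
Converting: φ₁ = -0.265639 rad, θ = 1.427679 rad.
sin φ₂ = sin φ₁ cos δ + cos φ₁ sin δ cos θ = (-0.262526)(0.426396) + (0.964925)(0.904537)(0.142629) = 0.012548
φ₂ = asin(0.012548) = 0.012548 rad = 0.719°.
Then Δλ = atan2(0.863887, 0.429690) = 1.109238 rad, from sin θ sin δ cos φ₁ over cos δ − sin φ₁ sin φ₂.
λ₂ = 103.310° + 63.555° = 166.865°.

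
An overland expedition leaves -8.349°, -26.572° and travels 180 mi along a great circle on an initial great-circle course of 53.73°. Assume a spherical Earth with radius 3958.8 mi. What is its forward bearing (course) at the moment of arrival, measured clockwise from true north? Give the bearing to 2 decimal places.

Central angle δ = d/R = 0.045468 rad.
Converting: φ₁ = -0.145718 rad, θ = 0.937765 rad.
Destination latitude: φ₂ = arcsin( sin φ₁ cos δ + cos φ₁ sin δ cos θ ) = arcsin(-0.118448) = -6.803°.
Δλ = atan2( sin θ sin δ cos φ₁ , cos δ − sin φ₁ sin φ₂ ) = atan2(0.036257, 0.981768) = 0.036914 rad = 2.115°.
λ₂ = -26.572° + 2.115° = -24.457°.
The forward bearing on arrival equals the back-azimuth from the destination plus 180°.
Back-azimuth from P₂ (-6.80°, -24.46°) to P₁ (-8.35°, -26.57°), with Δλ' = λ₁ − λ₂ = -2.12°: atan2( sin Δλ' cos φ₁ , cos φ₂ sin φ₁ − sin φ₂ cos φ₁ cos Δλ' ) = 233.45°.
Final bearing = (233.45° + 180°) mod 360° = 53.45°.

final bearing 53.45°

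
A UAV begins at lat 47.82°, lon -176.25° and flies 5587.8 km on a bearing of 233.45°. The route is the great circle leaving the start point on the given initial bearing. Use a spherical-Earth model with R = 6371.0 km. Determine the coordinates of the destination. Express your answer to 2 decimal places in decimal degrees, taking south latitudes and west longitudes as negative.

Central angle δ = d/R = 0.877068 rad.
Converting: φ₁ = 0.834616 rad, θ = 4.074471 rad.
Destination latitude: φ₂ = arcsin( sin φ₁ cos δ + cos φ₁ sin δ cos θ ) = arcsin(0.166378) = 9.58°.
Then Δλ = atan2(-0.414735, 0.516116) = -0.676914 rad, from sin θ sin δ cos φ₁ over cos δ − sin φ₁ sin φ₂.
λ₂ = -176.25° + -38.78° = -215.03°, normalized to (−180°, 180°] → 144.97°.

latitude 9.58°, longitude 144.97°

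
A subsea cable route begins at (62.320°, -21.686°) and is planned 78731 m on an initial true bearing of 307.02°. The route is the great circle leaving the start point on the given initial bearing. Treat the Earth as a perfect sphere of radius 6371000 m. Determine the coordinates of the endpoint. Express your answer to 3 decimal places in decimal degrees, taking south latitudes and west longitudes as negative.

latitude 62.741°, longitude -22.920°

Angular distance δ = d/R = 78731 / 6371000 = 0.012358 rad.
Start latitude φ₁ = 1.087689 rad; initial bearing θ = 5.358510 rad.
Destination latitude: φ₂ = arcsin( sin φ₁ cos δ + cos φ₁ sin δ cos θ ) = arcsin(0.888944) = 62.741°.
For the longitude increment, Δλ = atan2( sin θ sin δ cos φ₁, cos δ − sin φ₁ sin φ₂ ) = atan2(-0.004583, 0.212714) = -1.234°.
λ₂ = λ₁ + Δλ = -22.920°.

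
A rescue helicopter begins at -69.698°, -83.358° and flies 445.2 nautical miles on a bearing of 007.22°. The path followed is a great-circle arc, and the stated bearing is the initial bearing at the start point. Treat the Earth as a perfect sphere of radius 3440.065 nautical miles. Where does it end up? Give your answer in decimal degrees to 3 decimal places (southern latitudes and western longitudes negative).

Angular distance δ = d/R = 445.2 / 3440.065 = 0.129416 rad.
Converting: φ₁ = -1.216460 rad, θ = 0.126013 rad.
sin φ₂ = sin φ₁ cos δ + cos φ₁ sin δ cos θ = (-0.937877)(0.991637) + (0.346968)(0.129055)(0.992071) = -0.885611
φ₂ = asin(-0.885611) = -1.087807 rad = -62.327°.
Δλ = atan2( sin θ sin δ cos φ₁ , cos δ − sin φ₁ sin φ₂ ) = atan2(0.005628, 0.161044) = 0.034931 rad = 2.001°.
λ₂ = -83.358° + 2.001° = -81.357°.

latitude -62.327°, longitude -81.357°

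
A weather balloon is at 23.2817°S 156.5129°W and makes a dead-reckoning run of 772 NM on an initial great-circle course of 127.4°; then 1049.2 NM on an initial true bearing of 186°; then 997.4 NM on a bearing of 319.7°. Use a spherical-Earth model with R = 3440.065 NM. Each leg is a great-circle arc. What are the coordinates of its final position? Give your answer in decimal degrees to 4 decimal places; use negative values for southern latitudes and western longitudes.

latitude -34.4721°, longitude -160.3064°

Apply the spherical direct solution leg by leg, carrying full precision between legs.
Leg 1: from (-23.2817°, -156.5129°), δ = 772/3440.065 = 0.224414 rad, θ = 127.4° → φ = -30.6304°, λ = -144.6570°.
Leg 2: from (-30.6304°, -144.6570°), δ = 1049.2/3440.065 = 0.304994 rad, θ = 186° → φ = -47.9840°, λ = -147.3448°.
Leg 3: from (-47.9840°, -147.3448°), δ = 997.4/3440.065 = 0.289936 rad, θ = 319.7° → φ = -34.4721°, λ = -160.3064°.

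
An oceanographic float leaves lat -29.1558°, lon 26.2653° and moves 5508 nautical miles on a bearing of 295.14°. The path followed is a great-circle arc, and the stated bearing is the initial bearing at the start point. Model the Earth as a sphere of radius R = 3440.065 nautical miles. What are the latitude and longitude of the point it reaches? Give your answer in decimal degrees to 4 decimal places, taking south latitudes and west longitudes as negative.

latitude 22.6817°, longitude -52.4603°

Angular distance δ = d/R = 5508 / 3440.065 = 1.601133 rad.
Start latitude φ₁ = -0.508865 rad; initial bearing θ = 5.151165 rad.
Applying the spherical law of cosines for sides, sin φ₂ = sin φ₁ cos δ + cos φ₁ sin δ cos θ = 0.385611, so φ₂ = 22.6817°.
Δλ = atan2( sin θ sin δ cos φ₁ , cos δ − sin φ₁ sin φ₂ ) = atan2(-0.790209, 0.157533) = -1.374020 rad = -78.7256°.
λ₂ = 26.2653° + -78.7256° = -52.4603°.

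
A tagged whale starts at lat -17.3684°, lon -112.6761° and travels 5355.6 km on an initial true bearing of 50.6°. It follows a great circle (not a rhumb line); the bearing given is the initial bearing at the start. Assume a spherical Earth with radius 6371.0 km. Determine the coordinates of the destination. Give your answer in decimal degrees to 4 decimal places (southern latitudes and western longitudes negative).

Central angle δ = d/R = 0.840622 rad.
Converting: φ₁ = -0.303136 rad, θ = 0.883137 rad.
Applying the spherical law of cosines for sides, sin φ₂ = sin φ₁ cos δ + cos φ₁ sin δ cos θ = 0.252240, so φ₂ = 14.6101°.
Then Δλ = atan2(0.549481, 0.742297) = 0.637228 rad, from sin θ sin δ cos φ₁ over cos δ − sin φ₁ sin φ₂.
λ₂ = λ₁ + Δλ = -76.1656°.

latitude 14.6101°, longitude -76.1656°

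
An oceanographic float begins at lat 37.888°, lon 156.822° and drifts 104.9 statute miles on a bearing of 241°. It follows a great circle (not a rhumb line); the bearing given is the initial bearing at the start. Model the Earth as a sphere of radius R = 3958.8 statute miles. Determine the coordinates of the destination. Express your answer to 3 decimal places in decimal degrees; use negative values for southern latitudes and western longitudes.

latitude 37.140°, longitude 155.156°

Central angle δ = d/R = 0.026498 rad.
Converting: φ₁ = 0.661270 rad, θ = 4.206243 rad.
sin φ₂ = sin φ₁ cos δ + cos φ₁ sin δ cos θ = (0.614120)(0.999649) + (0.789213)(0.026495)(-0.484810) = 0.603767
φ₂ = asin(0.603767) = 0.648218 rad = 37.140°.
For the longitude increment, Δλ = atan2( sin θ sin δ cos φ₁, cos δ − sin φ₁ sin φ₂ ) = atan2(-0.018288, 0.628864) = -1.666°.
Hence λ₂ = 156.822° + -1.666° = 155.156°.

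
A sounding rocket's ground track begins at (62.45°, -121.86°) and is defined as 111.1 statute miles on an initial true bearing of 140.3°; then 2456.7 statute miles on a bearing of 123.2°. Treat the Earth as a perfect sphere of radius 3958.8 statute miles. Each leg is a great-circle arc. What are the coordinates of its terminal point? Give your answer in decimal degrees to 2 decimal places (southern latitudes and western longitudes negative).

latitude 34.02°, longitude -83.78°

Apply the spherical direct solution leg by leg, carrying full precision between legs.
Leg 1: from (62.45°, -121.86°), δ = 111.1/3958.8 = 0.028064 rad, θ = 140.3° → φ = 61.20°, λ = -119.73°.
Leg 2: from (61.20°, -119.73°), δ = 2456.7/3958.8 = 0.620567 rad, θ = 123.2° → φ = 34.02°, λ = -83.78°.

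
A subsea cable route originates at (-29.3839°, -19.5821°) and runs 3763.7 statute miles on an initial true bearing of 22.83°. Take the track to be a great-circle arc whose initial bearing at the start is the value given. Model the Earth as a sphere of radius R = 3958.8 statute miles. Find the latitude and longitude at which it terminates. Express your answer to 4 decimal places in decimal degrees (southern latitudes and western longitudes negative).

δ = 3763.7/3958.8 = 0.950717 rad (54.4721°).
Converting: φ₁ = -0.512846 rad, θ = 0.398459 rad.
Destination latitude: φ₂ = arcsin( sin φ₁ cos δ + cos φ₁ sin δ cos θ ) = arcsin(0.368459) = 21.6206°.
For the longitude increment, Δλ = atan2( sin θ sin δ cos φ₁, cos δ − sin φ₁ sin φ₂ ) = atan2(0.275143, 0.761887) = 19.8563°.
λ₂ = λ₁ + Δλ = 0.2742°.

latitude 21.6206°, longitude 0.2742°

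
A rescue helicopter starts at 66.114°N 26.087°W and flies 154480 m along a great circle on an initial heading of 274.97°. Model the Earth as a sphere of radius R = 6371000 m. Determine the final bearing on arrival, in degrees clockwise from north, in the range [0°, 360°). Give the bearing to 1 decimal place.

final bearing 271.8°

δ = 154480/6371000 = 0.024247 rad (1.3893°).
Start latitude φ₁ = 1.153907 rad; initial bearing θ = 4.799132 rad.
Destination latitude: φ₂ = arcsin( sin φ₁ cos δ + cos φ₁ sin δ cos θ ) = arcsin(0.914935) = 66.196°.
For the longitude increment, Δλ = atan2( sin θ sin δ cos φ₁, cos δ − sin φ₁ sin φ₂ ) = atan2(-0.009780, 0.163133) = -3.431°.
Hence λ₂ = -26.087° + -3.431° = -29.518°.
The forward bearing on arrival equals the back-azimuth from the destination plus 180°.
Back-azimuth from P₂ (66.2°, -29.5°) to P₁ (66.1°, -26.1°), with Δλ' = λ₁ − λ₂ = 3.4°: atan2( sin Δλ' cos φ₁ , cos φ₂ sin φ₁ − sin φ₂ cos φ₁ cos Δλ' ) = 91.8°.
Final bearing = (91.8° + 180°) mod 360° = 271.8°.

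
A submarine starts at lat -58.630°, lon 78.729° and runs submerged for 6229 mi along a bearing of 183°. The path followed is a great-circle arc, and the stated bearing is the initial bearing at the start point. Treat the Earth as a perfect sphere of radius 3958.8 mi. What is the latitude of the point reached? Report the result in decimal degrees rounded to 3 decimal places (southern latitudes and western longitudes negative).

The arc subtends δ = 6229/3958.8 = 1.573457 rad at the centre.
Converting: φ₁ = -1.023287 rad, θ = 3.193953 rad.
Destination latitude: φ₂ = arcsin( sin φ₁ cos δ + cos φ₁ sin δ cos θ ) = arcsin(-0.517576) = -31.170°.
Then Δλ = atan2(-0.027244, -0.444579) = -3.080389 rad, from sin θ sin δ cos φ₁ over cos δ − sin φ₁ sin φ₂.
Hence λ₂ = 78.729° + -176.493° = -97.764°.

latitude -31.170°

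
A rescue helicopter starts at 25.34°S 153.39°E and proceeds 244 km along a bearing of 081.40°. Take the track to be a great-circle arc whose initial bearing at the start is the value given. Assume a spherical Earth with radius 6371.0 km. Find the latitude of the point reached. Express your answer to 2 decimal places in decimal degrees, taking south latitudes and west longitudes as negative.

latitude -24.99°

Central angle δ = d/R = 0.038299 rad.
With φ₁ = -25.34° = -0.442266 rad and θ = 81.4° = 1.420698 rad:
Applying the spherical law of cosines for sides, sin φ₂ = sin φ₁ cos δ + cos φ₁ sin δ cos θ = -0.422500, so φ₂ = -24.99°.
Then Δλ = atan2(0.034216, 0.818441) = 0.041782 rad, from sin θ sin δ cos φ₁ over cos δ − sin φ₁ sin φ₂.
λ₂ = 153.39° + 2.39° = 155.78°.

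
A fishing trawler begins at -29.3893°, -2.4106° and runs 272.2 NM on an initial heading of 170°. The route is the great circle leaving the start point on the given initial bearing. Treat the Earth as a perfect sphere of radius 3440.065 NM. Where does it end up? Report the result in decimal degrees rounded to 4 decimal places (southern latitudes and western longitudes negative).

latitude -33.8507°, longitude -1.4636°

The arc subtends δ = 272.2/3440.065 = 0.079126 rad at the centre.
Start latitude φ₁ = -0.512940 rad; initial bearing θ = 2.967060 rad.
Applying the spherical law of cosines for sides, sin φ₂ = sin φ₁ cos δ + cos φ₁ sin δ cos θ = -0.557031, so φ₂ = -33.8507°.
Then Δλ = atan2(0.011959, 0.723513) = 0.016528 rad, from sin θ sin δ cos φ₁ over cos δ − sin φ₁ sin φ₂.
λ₂ = λ₁ + Δλ = -1.4636°.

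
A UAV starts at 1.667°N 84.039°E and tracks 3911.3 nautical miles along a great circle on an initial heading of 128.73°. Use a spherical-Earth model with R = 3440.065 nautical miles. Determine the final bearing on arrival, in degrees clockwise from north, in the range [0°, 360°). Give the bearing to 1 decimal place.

final bearing 110.4°

Angular distance δ = d/R = 3911.3 / 3440.065 = 1.136984 rad.
Converting: φ₁ = 0.029095 rad, θ = 2.246762 rad.
Destination latitude: φ₂ = arcsin( sin φ₁ cos δ + cos φ₁ sin δ cos θ ) = arcsin(-0.555229) = -33.727°.
Then Δλ = atan2(0.707542, 0.436485) = 1.018041 rad, from sin θ sin δ cos φ₁ over cos δ − sin φ₁ sin φ₂.
Hence λ₂ = 84.039° + 58.329° = 142.368°.
The forward bearing on arrival equals the back-azimuth from the destination plus 180°.
Back-azimuth from P₂ (-33.7°, 142.4°) to P₁ (1.7°, 84.0°), with Δλ' = λ₁ − λ₂ = -58.3°: atan2( sin Δλ' cos φ₁ , cos φ₂ sin φ₁ − sin φ₂ cos φ₁ cos Δλ' ) = 290.4°.
Final bearing = (290.4° + 180°) mod 360° = 110.4°.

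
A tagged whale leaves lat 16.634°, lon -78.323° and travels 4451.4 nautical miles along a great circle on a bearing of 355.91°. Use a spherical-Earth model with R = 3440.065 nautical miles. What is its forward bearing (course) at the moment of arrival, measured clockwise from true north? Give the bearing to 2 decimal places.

The arc subtends δ = 4451.4/3440.065 = 1.293987 rad at the centre.
Converting: φ₁ = 0.290318 rad, θ = 6.211801 rad.
Destination latitude: φ₂ = arcsin( sin φ₁ cos δ + cos φ₁ sin δ cos θ ) = arcsin(0.997561) = 85.998°.
Δλ = atan2( sin θ sin δ cos φ₁ , cos δ − sin φ₁ sin φ₂ ) = atan2(-0.065737, -0.012271) = -1.755344 rad = -100.574°.
Hence λ₂ = -78.323° + -100.574° = -178.897°.
The forward bearing on arrival equals the back-azimuth from the destination plus 180°.
Back-azimuth from P₂ (86.00°, -178.90°) to P₁ (16.63°, -78.32°), with Δλ' = λ₁ − λ₂ = 100.57°: atan2( sin Δλ' cos φ₁ , cos φ₂ sin φ₁ − sin φ₂ cos φ₁ cos Δλ' ) = 78.28°.
Final bearing = (78.28° + 180°) mod 360° = 258.28°.

final bearing 258.28°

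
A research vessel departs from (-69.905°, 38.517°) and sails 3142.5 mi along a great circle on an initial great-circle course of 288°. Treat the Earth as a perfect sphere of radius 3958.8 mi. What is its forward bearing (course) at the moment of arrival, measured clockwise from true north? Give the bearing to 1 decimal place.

final bearing 336.3°

δ = 3142.5/3958.8 = 0.793801 rad (45.4815°).
Converting: φ₁ = -1.220072 rad, θ = 5.026548 rad.
Applying the spherical law of cosines for sides, sin φ₂ = sin φ₁ cos δ + cos φ₁ sin δ cos θ = -0.582755, so φ₂ = -35.645°.
For the longitude increment, Δλ = atan2( sin θ sin δ cos φ₁, cos δ − sin φ₁ sin φ₂ ) = atan2(-0.232989, 0.153861) = -56.560°.
Hence λ₂ = 38.517° + -56.560° = -18.043°.
The forward bearing on arrival equals the back-azimuth from the destination plus 180°.
Back-azimuth from P₂ (-35.6°, -18.0°) to P₁ (-69.9°, 38.5°), with Δλ' = λ₁ − λ₂ = 56.6°: atan2( sin Δλ' cos φ₁ , cos φ₂ sin φ₁ − sin φ₂ cos φ₁ cos Δλ' ) = 156.3°.
Final bearing = (156.3° + 180°) mod 360° = 336.3°.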